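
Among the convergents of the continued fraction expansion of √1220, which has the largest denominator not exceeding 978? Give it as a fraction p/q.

33706/965

√1220 = [34; 1, 12, 1, 68, …] (period length 4).
Convergents:
  p_0/q_0 = 34/1
  p_1/q_1 = 35/1
  p_2/q_2 = 454/13
  p_3/q_3 = 489/14
  p_4/q_4 = 33706/965
  p_5/q_5 = 34195/979
q_4 = 965 ≤ 978 < 979 = q_5, so the answer is 33706/965.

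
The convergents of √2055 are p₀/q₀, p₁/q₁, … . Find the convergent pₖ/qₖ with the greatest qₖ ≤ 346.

√2055 = [45; 3, 90, …] (period length 2).
Convergents:
  p_0/q_0 = 45/1
  p_1/q_1 = 136/3
  p_2/q_2 = 12285/271
  p_3/q_3 = 36991/816
q_2 = 271 ≤ 346 < 816 = q_3, so the answer is 12285/271.

12285/271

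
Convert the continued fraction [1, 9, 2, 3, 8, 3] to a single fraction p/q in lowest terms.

Fold from the inside: start with 3/1.
  8 + 1/3 = 25/3
  3 + 3/25 = 78/25
  2 + 25/78 = 181/78
  9 + 78/181 = 1707/181
  1 + 181/1707 = 1888/1707

1888/1707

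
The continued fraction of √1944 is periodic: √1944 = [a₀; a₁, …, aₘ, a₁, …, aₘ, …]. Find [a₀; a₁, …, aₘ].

a₀ = ⌊√1944⌋ = 44.
With m₀=0, d₀=1 and mₖ₊₁ = dₖaₖ − mₖ, dₖ₊₁ = (n − mₖ₊₁²)/dₖ, aₖ₊₁ = ⌊(a₀+mₖ₊₁)/dₖ₊₁⌋:
  k=1: m=44, d=8, a=11
  k=2: m=44, d=1, a=88
d=1 and a=2a₀=88 at k=2, so the next step gives (m, d) = (44, 8) again — its k=1 value — and the period has length 2.

[44; 11, 88]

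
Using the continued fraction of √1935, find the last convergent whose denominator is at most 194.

√1935 = [43; 1, 86, …] (period length 2).
Convergents:
  p_0/q_0 = 43/1
  p_1/q_1 = 44/1
  p_2/q_2 = 3827/87
  p_3/q_3 = 3871/88
  p_4/q_4 = 336733/7655
q_3 = 88 ≤ 194 < 7655 = q_4, so the answer is 3871/88.

3871/88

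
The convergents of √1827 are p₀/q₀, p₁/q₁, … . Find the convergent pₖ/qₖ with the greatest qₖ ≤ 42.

√1827 = [42; 1, 2, 1, 8, 1, 2, 1, 84, …] (period length 8).
Convergents:
  p_0/q_0 = 42/1
  p_1/q_1 = 43/1
  p_2/q_2 = 128/3
  p_3/q_3 = 171/4
  p_4/q_4 = 1496/35
  p_5/q_5 = 1667/39
  p_6/q_6 = 4830/113
q_5 = 39 ≤ 42 < 113 = q_6, so the answer is 1667/39.

1667/39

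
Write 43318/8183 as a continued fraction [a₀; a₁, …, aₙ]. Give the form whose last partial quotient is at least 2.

[5; 3, 2, 2, 7, 9, 7]

43318 = 5×8183 + 2403
8183 = 3×2403 + 974
2403 = 2×974 + 455
974 = 2×455 + 64
455 = 7×64 + 7
64 = 9×7 + 1
7 = 7×1 + 0  (stop)
So 43318/8183 = [5; 3, 2, 2, 7, 9, 7].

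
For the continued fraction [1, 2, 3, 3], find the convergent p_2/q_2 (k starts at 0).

10/7

Using pₖ = aₖpₖ₋₁ + pₖ₋₂, qₖ = aₖqₖ₋₁ + qₖ₋₂ (with p₋₁=1, p₋₂=0, q₋₁=0, q₋₂=1):
  k=0: a=1, p=1, q=1
  k=1: a=2, p=3, q=2
  k=2: a=3, p=10, q=7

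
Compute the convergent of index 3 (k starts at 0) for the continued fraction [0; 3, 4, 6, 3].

25/81

Using pₖ = aₖpₖ₋₁ + pₖ₋₂, qₖ = aₖqₖ₋₁ + qₖ₋₂ (with p₋₁=1, p₋₂=0, q₋₁=0, q₋₂=1):
  k=0: a=0, p=0, q=1
  k=1: a=3, p=1, q=3
  k=2: a=4, p=4, q=13
  k=3: a=6, p=25, q=81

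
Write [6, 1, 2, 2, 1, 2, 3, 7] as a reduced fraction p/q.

4451/664

Fold from the inside: start with 7/1.
  3 + 1/7 = 22/7
  2 + 7/22 = 51/22
  1 + 22/51 = 73/51
  2 + 51/73 = 197/73
  2 + 73/197 = 467/197
  1 + 197/467 = 664/467
  6 + 467/664 = 4451/664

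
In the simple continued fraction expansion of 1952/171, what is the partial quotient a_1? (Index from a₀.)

1952 = 11·171 + 71   →  a_0 = 11
171 = 2·71 + 29   →  a_1 = 2

2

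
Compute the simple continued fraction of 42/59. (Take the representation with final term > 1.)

[0; 1, 2, 2, 8]

42 = 0×59 + 42
59 = 1×42 + 17
42 = 2×17 + 8
17 = 2×8 + 1
8 = 8×1 + 0  (stop)
So 42/59 = [0; 1, 2, 2, 8].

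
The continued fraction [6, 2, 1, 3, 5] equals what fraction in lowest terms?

Fold from the inside: start with 5/1.
  3 + 1/5 = 16/5
  1 + 5/16 = 21/16
  2 + 16/21 = 58/21
  6 + 21/58 = 369/58

369/58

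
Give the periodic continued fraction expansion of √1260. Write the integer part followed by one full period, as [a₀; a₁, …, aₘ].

a₀ = ⌊√1260⌋ = 35.

[35; 2, 70]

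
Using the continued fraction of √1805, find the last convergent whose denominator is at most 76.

2889/68

√1805 = [42; 2, 16, 2, 84, …] (period length 4).
Convergents:
  p_0/q_0 = 42/1
  p_1/q_1 = 85/2
  p_2/q_2 = 1402/33
  p_3/q_3 = 2889/68
  p_4/q_4 = 244078/5745
q_3 = 68 ≤ 76 < 5745 = q_4, so the answer is 2889/68.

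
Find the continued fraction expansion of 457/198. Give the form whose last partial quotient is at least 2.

[2; 3, 4, 15]

457 = 2·198 + 61
198 = 3·61 + 15
61 = 4·15 + 1
15 = 15·1 + 0  (stop)
So 457/198 = [2; 3, 4, 15].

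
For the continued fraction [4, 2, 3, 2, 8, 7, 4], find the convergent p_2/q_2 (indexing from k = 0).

Using pₖ = aₖpₖ₋₁ + pₖ₋₂, qₖ = aₖqₖ₋₁ + qₖ₋₂ (with p₋₁=1, p₋₂=0, q₋₁=0, q₋₂=1):
  k=0: a=4, p=4, q=1
  k=1: a=2, p=9, q=2
  k=2: a=3, p=31, q=7

31/7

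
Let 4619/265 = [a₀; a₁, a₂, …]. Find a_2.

3

4619 = 17·265 + 114   →  a_0 = 17
265 = 2·114 + 37   →  a_1 = 2
114 = 3·37 + 3   →  a_2 = 3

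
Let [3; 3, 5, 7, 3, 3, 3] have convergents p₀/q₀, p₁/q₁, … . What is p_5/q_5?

Using pₖ = aₖpₖ₋₁ + pₖ₋₂, qₖ = aₖqₖ₋₁ + qₖ₋₂ (with p₋₁=1, p₋₂=0, q₋₁=0, q₋₂=1):
  k=0: a=3, p=3, q=1
  k=1: a=3, p=10, q=3
  k=2: a=5, p=53, q=16
  k=3: a=7, p=381, q=115
  k=4: a=3, p=1196, q=361
  k=5: a=3, p=3969, q=1198

3969/1198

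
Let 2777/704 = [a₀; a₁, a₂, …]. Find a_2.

17

2777 = 3·704 + 665   →  a_0 = 3
704 = 1·665 + 39   →  a_1 = 1
665 = 17·39 + 2   →  a_2 = 17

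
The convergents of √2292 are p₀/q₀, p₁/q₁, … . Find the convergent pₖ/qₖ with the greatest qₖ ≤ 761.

36337/759

√2292 = [47; 1, 6, 1, 94, …] (period length 4).
Convergents:
  p_0/q_0 = 47/1
  p_1/q_1 = 48/1
  p_2/q_2 = 335/7
  p_3/q_3 = 383/8
  p_4/q_4 = 36337/759
  p_5/q_5 = 36720/767
q_4 = 759 ≤ 761 < 767 = q_5, so the answer is 36337/759.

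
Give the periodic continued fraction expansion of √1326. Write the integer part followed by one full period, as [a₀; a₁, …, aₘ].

[36; 2, 2, 2, 2, 2, 72]

a₀ = ⌊√1326⌋ = 36.
With m₀=0, d₀=1 and mₖ₊₁ = dₖaₖ − mₖ, dₖ₊₁ = (n − mₖ₊₁²)/dₖ, aₖ₊₁ = ⌊(a₀+mₖ₊₁)/dₖ₊₁⌋:
  k=1: m=36, d=30, a=2
  k=2: m=24, d=25, a=2
  k=3: m=26, d=26, a=2
  k=4: m=26, d=25, a=2
  k=5: m=24, d=30, a=2
  k=6: m=36, d=1, a=72
d=1 and a=2a₀=72 at k=6, so the next step gives (m, d) = (36, 30) again — its k=1 value — and the period has length 6.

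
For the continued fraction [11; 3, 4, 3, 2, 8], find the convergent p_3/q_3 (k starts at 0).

475/42

Using pₖ = aₖpₖ₋₁ + pₖ₋₂, qₖ = aₖqₖ₋₁ + qₖ₋₂ (with p₋₁=1, p₋₂=0, q₋₁=0, q₋₂=1):
  k=0: a=11, p=11, q=1
  k=1: a=3, p=34, q=3
  k=2: a=4, p=147, q=13
  k=3: a=3, p=475, q=42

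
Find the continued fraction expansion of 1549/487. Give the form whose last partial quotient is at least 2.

[3; 5, 1, 1, 6, 1, 5]

1549 = 3·487 + 88
487 = 5·88 + 47
88 = 1·47 + 41
47 = 1·41 + 6
41 = 6·6 + 5
6 = 1·5 + 1
5 = 5·1 + 0  (stop)
So 1549/487 = [3; 5, 1, 1, 6, 1, 5].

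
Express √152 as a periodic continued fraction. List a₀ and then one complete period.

a₀ = ⌊√152⌋ = 12.
With m₀=0, d₀=1 and mₖ₊₁ = dₖaₖ − mₖ, dₖ₊₁ = (n − mₖ₊₁²)/dₖ, aₖ₊₁ = ⌊(a₀+mₖ₊₁)/dₖ₊₁⌋:
  k=1: m=12, d=8, a=3
  k=2: m=12, d=1, a=24
d=1 and a=2a₀=24 at k=2, so the next step gives (m, d) = (12, 8) again — its k=1 value — and the period has length 2.

[12; 3, 24]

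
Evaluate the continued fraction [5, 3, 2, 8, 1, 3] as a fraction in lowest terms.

Fold from the inside: start with 3/1.
  1 + 1/3 = 4/3
  8 + 3/4 = 35/4
  2 + 4/35 = 74/35
  3 + 35/74 = 257/74
  5 + 74/257 = 1359/257

1359/257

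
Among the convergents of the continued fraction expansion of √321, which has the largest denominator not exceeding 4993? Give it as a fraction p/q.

84727/4729

√321 = [17; 1, 10, 1, 34, …] (period length 4).
Convergents:
  p_0/q_0 = 17/1
  p_1/q_1 = 18/1
  p_2/q_2 = 197/11
  p_3/q_3 = 215/12
  p_4/q_4 = 7507/419
  p_5/q_5 = 7722/431
  p_6/q_6 = 84727/4729
  p_7/q_7 = 92449/5160
q_6 = 4729 ≤ 4993 < 5160 = q_7, so the answer is 84727/4729.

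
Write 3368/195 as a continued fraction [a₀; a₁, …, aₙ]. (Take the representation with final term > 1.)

[17; 3, 1, 2, 8, 2]

3368 = 17×195 + 53
195 = 3×53 + 36
53 = 1×36 + 17
36 = 2×17 + 2
17 = 8×2 + 1
2 = 2×1 + 0  (stop)
So 3368/195 = [17; 3, 1, 2, 8, 2].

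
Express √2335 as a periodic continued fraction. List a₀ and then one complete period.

a₀ = ⌊√2335⌋ = 48.
With m₀=0, d₀=1 and mₖ₊₁ = dₖaₖ − mₖ, dₖ₊₁ = (n − mₖ₊₁²)/dₖ, aₖ₊₁ = ⌊(a₀+mₖ₊₁)/dₖ₊₁⌋:
  k=1: m=48, d=31, a=3
  k=2: m=45, d=10, a=9
  k=3: m=45, d=31, a=3
  k=4: m=48, d=1, a=96
d=1 and a=2a₀=96 at k=4, so the next step gives (m, d) = (48, 31) again — its k=1 value — and the period has length 4.

[48; 3, 9, 3, 96]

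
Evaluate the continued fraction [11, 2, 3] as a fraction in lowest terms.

Fold from the inside: start with 3/1.
  2 + 1/3 = 7/3
  11 + 3/7 = 80/7

80/7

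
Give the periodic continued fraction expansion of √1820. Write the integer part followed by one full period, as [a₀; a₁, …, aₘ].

a₀ = ⌊√1820⌋ = 42.
With m₀=0, d₀=1 and mₖ₊₁ = dₖaₖ − mₖ, dₖ₊₁ = (n − mₖ₊₁²)/dₖ, aₖ₊₁ = ⌊(a₀+mₖ₊₁)/dₖ₊₁⌋:
  k=1: m=42, d=56, a=1
  k=2: m=14, d=29, a=1
  k=3: m=15, d=55, a=1
  k=4: m=40, d=4, a=20
  k=5: m=40, d=55, a=1
  k=6: m=15, d=29, a=1
  k=7: m=14, d=56, a=1
  k=8: m=42, d=1, a=84
d=1 and a=2a₀=84 at k=8, so the next step gives (m, d) = (42, 56) again — its k=1 value — and the period has length 8.

[42; 1, 1, 1, 20, 1, 1, 1, 84]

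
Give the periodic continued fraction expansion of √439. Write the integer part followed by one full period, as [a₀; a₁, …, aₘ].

a₀ = ⌊√439⌋ = 20.
With m₀=0, d₀=1 and mₖ₊₁ = dₖaₖ − mₖ, dₖ₊₁ = (n − mₖ₊₁²)/dₖ, aₖ₊₁ = ⌊(a₀+mₖ₊₁)/dₖ₊₁⌋:
  k=1: m=20, d=39, a=1
  k=2: m=19, d=2, a=19
  k=3: m=19, d=39, a=1
  k=4: m=20, d=1, a=40
d=1 and a=2a₀=40 at k=4, so the next step gives (m, d) = (20, 39) again — its k=1 value — and the period has length 4.

[20; 1, 19, 1, 40]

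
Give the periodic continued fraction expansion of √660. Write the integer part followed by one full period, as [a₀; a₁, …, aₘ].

a₀ = ⌊√660⌋ = 25.
With m₀=0, d₀=1 and mₖ₊₁ = dₖaₖ − mₖ, dₖ₊₁ = (n − mₖ₊₁²)/dₖ, aₖ₊₁ = ⌊(a₀+mₖ₊₁)/dₖ₊₁⌋:
  k=1: m=25, d=35, a=1
  k=2: m=10, d=16, a=2
  k=3: m=22, d=11, a=4
  k=4: m=22, d=16, a=2
  k=5: m=10, d=35, a=1
  k=6: m=25, d=1, a=50
d=1 and a=2a₀=50 at k=6, so the next step gives (m, d) = (25, 35) again — its k=1 value — and the period has length 6.

[25; 1, 2, 4, 2, 1, 50]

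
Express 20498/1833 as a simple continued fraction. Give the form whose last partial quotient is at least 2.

20498 = 11×1833 + 335
1833 = 5×335 + 158
335 = 2×158 + 19
158 = 8×19 + 6
19 = 3×6 + 1
6 = 6×1 + 0  (stop)
So 20498/1833 = [11; 5, 2, 8, 3, 6].

[11; 5, 2, 8, 3, 6]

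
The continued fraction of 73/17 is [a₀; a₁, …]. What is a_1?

3

73 = 4·17 + 5   →  a_0 = 4
17 = 3·5 + 2   →  a_1 = 3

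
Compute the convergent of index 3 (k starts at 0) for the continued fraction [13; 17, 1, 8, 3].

2102/161

Using pₖ = aₖpₖ₋₁ + pₖ₋₂, qₖ = aₖqₖ₋₁ + qₖ₋₂ (with p₋₁=1, p₋₂=0, q₋₁=0, q₋₂=1):
  k=0: a=13, p=13, q=1
  k=1: a=17, p=222, q=17
  k=2: a=1, p=235, q=18
  k=3: a=8, p=2102, q=161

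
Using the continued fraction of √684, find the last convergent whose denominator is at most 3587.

√684 = [26; 6, 1, 1, 12, 1, 1, 6, 52, …] (period length 8).
Convergents:
  p_0/q_0 = 26/1
  p_1/q_1 = 157/6
  p_2/q_2 = 183/7
  p_3/q_3 = 340/13
  p_4/q_4 = 4263/163
  p_5/q_5 = 4603/176
  p_6/q_6 = 8866/339
  p_7/q_7 = 57799/2210
  p_8/q_8 = 3014414/115259
q_7 = 2210 ≤ 3587 < 115259 = q_8, so the answer is 57799/2210.

57799/2210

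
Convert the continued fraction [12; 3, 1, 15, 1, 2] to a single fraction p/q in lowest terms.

Using pₖ = aₖpₖ₋₁ + pₖ₋₂ and qₖ = aₖqₖ₋₁ + qₖ₋₂:
  k=0: a=12, p=12, q=1
  k=1: a=3, p=37, q=3
  k=2: a=1, p=49, q=4
  k=3: a=15, p=772, q=63
  k=4: a=1, p=821, q=67
  k=5: a=2, p=2414, q=197

2414/197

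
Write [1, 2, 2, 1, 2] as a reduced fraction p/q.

Fold from the inside: start with 2/1.
  1 + 1/2 = 3/2
  2 + 2/3 = 8/3
  2 + 3/8 = 19/8
  1 + 8/19 = 27/19

27/19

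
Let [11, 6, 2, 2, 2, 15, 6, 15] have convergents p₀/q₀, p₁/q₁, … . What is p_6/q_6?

80311/7199

Using pₖ = aₖpₖ₋₁ + pₖ₋₂, qₖ = aₖqₖ₋₁ + qₖ₋₂ (with p₋₁=1, p₋₂=0, q₋₁=0, q₋₂=1):
  k=0: a=11, p=11, q=1
  k=1: a=6, p=67, q=6
  k=2: a=2, p=145, q=13
  k=3: a=2, p=357, q=32
  k=4: a=2, p=859, q=77
  k=5: a=15, p=13242, q=1187
  k=6: a=6, p=80311, q=7199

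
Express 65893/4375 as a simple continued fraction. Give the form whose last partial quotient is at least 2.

[15; 16, 3, 12, 2, 3]

65893 = 15*4375 + 268
4375 = 16*268 + 87
268 = 3*87 + 7
87 = 12*7 + 3
7 = 2*3 + 1
3 = 3*1 + 0  (stop)
So 65893/4375 = [15; 16, 3, 12, 2, 3].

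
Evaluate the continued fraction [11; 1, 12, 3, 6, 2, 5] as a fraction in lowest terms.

Fold from the inside: start with 5/1.
  2 + 1/5 = 11/5
  6 + 5/11 = 71/11
  3 + 11/71 = 224/71
  12 + 71/224 = 2759/224
  1 + 224/2759 = 2983/2759
  11 + 2759/2983 = 35572/2983

35572/2983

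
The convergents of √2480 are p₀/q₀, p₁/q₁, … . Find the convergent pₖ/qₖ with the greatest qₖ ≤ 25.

249/5

√2480 = [49; 1, 3, 1, 98, …] (period length 4).
Convergents:
  p_0/q_0 = 49/1
  p_1/q_1 = 50/1
  p_2/q_2 = 199/4
  p_3/q_3 = 249/5
  p_4/q_4 = 24601/494
q_3 = 5 ≤ 25 < 494 = q_4, so the answer is 249/5.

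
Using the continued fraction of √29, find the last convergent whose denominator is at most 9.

√29 = [5; 2, 1, 1, 2, 10, …] (period length 5).
Convergents:
  p_0/q_0 = 5/1
  p_1/q_1 = 11/2
  p_2/q_2 = 16/3
  p_3/q_3 = 27/5
  p_4/q_4 = 70/13
q_3 = 5 ≤ 9 < 13 = q_4, so the answer is 27/5.

27/5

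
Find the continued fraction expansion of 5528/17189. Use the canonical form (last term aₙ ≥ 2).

5528 = 0·17189 + 5528
17189 = 3·5528 + 605
5528 = 9·605 + 83
605 = 7·83 + 24
83 = 3·24 + 11
24 = 2·11 + 2
11 = 5·2 + 1
2 = 2·1 + 0  (stop)
So 5528/17189 = [0; 3, 9, 7, 3, 2, 5, 2].

[0; 3, 9, 7, 3, 2, 5, 2]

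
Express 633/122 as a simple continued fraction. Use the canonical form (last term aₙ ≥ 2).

[5; 5, 3, 3, 2]

633 = 5·122 + 23
122 = 5·23 + 7
23 = 3·7 + 2
7 = 3·2 + 1
2 = 2·1 + 0  (stop)
So 633/122 = [5; 5, 3, 3, 2].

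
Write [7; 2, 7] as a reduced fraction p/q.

Fold from the inside: start with 7/1.
  2 + 1/7 = 15/7
  7 + 7/15 = 112/15

112/15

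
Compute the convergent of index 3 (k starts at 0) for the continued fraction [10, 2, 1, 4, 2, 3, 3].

Using pₖ = aₖpₖ₋₁ + pₖ₋₂, qₖ = aₖqₖ₋₁ + qₖ₋₂ (with p₋₁=1, p₋₂=0, q₋₁=0, q₋₂=1):
  k=0: a=10, p=10, q=1
  k=1: a=2, p=21, q=2
  k=2: a=1, p=31, q=3
  k=3: a=4, p=145, q=14

145/14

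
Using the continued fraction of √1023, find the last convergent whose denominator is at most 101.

2047/64

√1023 = [31; 1, 62, …] (period length 2).
Convergents:
  p_0/q_0 = 31/1
  p_1/q_1 = 32/1
  p_2/q_2 = 2015/63
  p_3/q_3 = 2047/64
  p_4/q_4 = 128929/4031
q_3 = 64 ≤ 101 < 4031 = q_4, so the answer is 2047/64.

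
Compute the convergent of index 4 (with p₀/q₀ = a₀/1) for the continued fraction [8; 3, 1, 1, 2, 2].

149/18

Using pₖ = aₖpₖ₋₁ + pₖ₋₂, qₖ = aₖqₖ₋₁ + qₖ₋₂ (with p₋₁=1, p₋₂=0, q₋₁=0, q₋₂=1):
  k=0: a=8, p=8, q=1
  k=1: a=3, p=25, q=3
  k=2: a=1, p=33, q=4
  k=3: a=1, p=58, q=7
  k=4: a=2, p=149, q=18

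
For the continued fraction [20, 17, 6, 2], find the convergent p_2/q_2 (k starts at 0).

Using pₖ = aₖpₖ₋₁ + pₖ₋₂, qₖ = aₖqₖ₋₁ + qₖ₋₂ (with p₋₁=1, p₋₂=0, q₋₁=0, q₋₂=1):
  k=0: a=20, p=20, q=1
  k=1: a=17, p=341, q=17
  k=2: a=6, p=2066, q=103

2066/103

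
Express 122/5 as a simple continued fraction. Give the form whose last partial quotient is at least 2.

[24; 2, 2]

122 = 24×5 + 2
5 = 2×2 + 1
2 = 2×1 + 0  (stop)
So 122/5 = [24; 2, 2].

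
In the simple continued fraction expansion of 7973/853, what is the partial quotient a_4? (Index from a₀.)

2

7973 = 9·853 + 296   →  a_0 = 9
853 = 2·296 + 261   →  a_1 = 2
296 = 1·261 + 35   →  a_2 = 1
261 = 7·35 + 16   →  a_3 = 7
35 = 2·16 + 3   →  a_4 = 2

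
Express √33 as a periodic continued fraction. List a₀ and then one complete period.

[5; 1, 2, 1, 10]

a₀ = ⌊√33⌋ = 5.
With m₀=0, d₀=1 and mₖ₊₁ = dₖaₖ − mₖ, dₖ₊₁ = (n − mₖ₊₁²)/dₖ, aₖ₊₁ = ⌊(a₀+mₖ₊₁)/dₖ₊₁⌋:
  k=1: m=5, d=8, a=1
  k=2: m=3, d=3, a=2
  k=3: m=3, d=8, a=1
  k=4: m=5, d=1, a=10
d=1 and a=2a₀=10 at k=4, so the next step gives (m, d) = (5, 8) again — its k=1 value — and the period has length 4.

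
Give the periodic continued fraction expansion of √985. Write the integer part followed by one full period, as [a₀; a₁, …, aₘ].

a₀ = ⌊√985⌋ = 31.
With m₀=0, d₀=1 and mₖ₊₁ = dₖaₖ − mₖ, dₖ₊₁ = (n − mₖ₊₁²)/dₖ, aₖ₊₁ = ⌊(a₀+mₖ₊₁)/dₖ₊₁⌋:
  k=1: m=31, d=24, a=2
  k=2: m=17, d=29, a=1
  k=3: m=12, d=29, a=1
  k=4: m=17, d=24, a=2
  k=5: m=31, d=1, a=62
d=1 and a=2a₀=62 at k=5, so the next step gives (m, d) = (31, 24) again — its k=1 value — and the period has length 5.

[31; 2, 1, 1, 2, 62]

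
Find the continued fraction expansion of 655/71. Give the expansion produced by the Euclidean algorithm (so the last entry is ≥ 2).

[9; 4, 2, 3, 2]

655 = 9*71 + 16
71 = 4*16 + 7
16 = 2*7 + 2
7 = 3*2 + 1
2 = 2*1 + 0  (stop)
So 655/71 = [9; 4, 2, 3, 2].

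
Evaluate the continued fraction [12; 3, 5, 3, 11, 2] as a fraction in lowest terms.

14838/1205

Fold from the inside: start with 2/1.
  11 + 1/2 = 23/2
  3 + 2/23 = 71/23
  5 + 23/71 = 378/71
  3 + 71/378 = 1205/378
  12 + 378/1205 = 14838/1205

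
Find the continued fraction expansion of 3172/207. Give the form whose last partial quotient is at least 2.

3172 = 15*207 + 67
207 = 3*67 + 6
67 = 11*6 + 1
6 = 6*1 + 0  (stop)
So 3172/207 = [15; 3, 11, 6].

[15; 3, 11, 6]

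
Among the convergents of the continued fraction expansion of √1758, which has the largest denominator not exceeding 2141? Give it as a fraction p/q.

√1758 = [41; 1, 12, 1, 82, …] (period length 4).
Convergents:
  p_0/q_0 = 41/1
  p_1/q_1 = 42/1
  p_2/q_2 = 545/13
  p_3/q_3 = 587/14
  p_4/q_4 = 48679/1161
  p_5/q_5 = 49266/1175
  p_6/q_6 = 639871/15261
q_5 = 1175 ≤ 2141 < 15261 = q_6, so the answer is 49266/1175.

49266/1175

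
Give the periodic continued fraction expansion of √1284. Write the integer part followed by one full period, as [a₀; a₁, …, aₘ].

[35; 1, 4, 1, 70]

a₀ = ⌊√1284⌋ = 35.
With m₀=0, d₀=1 and mₖ₊₁ = dₖaₖ − mₖ, dₖ₊₁ = (n − mₖ₊₁²)/dₖ, aₖ₊₁ = ⌊(a₀+mₖ₊₁)/dₖ₊₁⌋:
  k=1: m=35, d=59, a=1
  k=2: m=24, d=12, a=4
  k=3: m=24, d=59, a=1
  k=4: m=35, d=1, a=70
d=1 and a=2a₀=70 at k=4, so the next step gives (m, d) = (35, 59) again — its k=1 value — and the period has length 4.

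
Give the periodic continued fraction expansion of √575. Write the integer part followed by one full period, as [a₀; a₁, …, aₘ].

a₀ = ⌊√575⌋ = 23.
With m₀=0, d₀=1 and mₖ₊₁ = dₖaₖ − mₖ, dₖ₊₁ = (n − mₖ₊₁²)/dₖ, aₖ₊₁ = ⌊(a₀+mₖ₊₁)/dₖ₊₁⌋:
  k=1: m=23, d=46, a=1
  k=2: m=23, d=1, a=46
d=1 and a=2a₀=46 at k=2, so the next step gives (m, d) = (23, 46) again — its k=1 value — and the period has length 2.

[23; 1, 46]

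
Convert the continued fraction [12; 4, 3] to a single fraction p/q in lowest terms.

Fold from the inside: start with 3/1.
  4 + 1/3 = 13/3
  12 + 3/13 = 159/13

159/13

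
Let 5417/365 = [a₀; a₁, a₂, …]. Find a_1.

1

5417 = 14·365 + 307   →  a_0 = 14
365 = 1·307 + 58   →  a_1 = 1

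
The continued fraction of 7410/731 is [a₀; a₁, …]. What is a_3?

7410 = 10·731 + 100   →  a_0 = 10
731 = 7·100 + 31   →  a_1 = 7
100 = 3·31 + 7   →  a_2 = 3
31 = 4·7 + 3   →  a_3 = 4

4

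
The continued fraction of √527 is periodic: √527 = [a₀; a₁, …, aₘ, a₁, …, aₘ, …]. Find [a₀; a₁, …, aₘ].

a₀ = ⌊√527⌋ = 22.

[22; 1, 21, 1, 44]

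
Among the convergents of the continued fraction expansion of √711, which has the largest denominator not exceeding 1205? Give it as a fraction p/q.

12799/480

√711 = [26; 1, 1, 1, 52, …] (period length 4).
Convergents:
  p_0/q_0 = 26/1
  p_1/q_1 = 27/1
  p_2/q_2 = 53/2
  p_3/q_3 = 80/3
  p_4/q_4 = 4213/158
  p_5/q_5 = 4293/161
  p_6/q_6 = 8506/319
  p_7/q_7 = 12799/480
  p_8/q_8 = 674054/25279
q_7 = 480 ≤ 1205 < 25279 = q_8, so the answer is 12799/480.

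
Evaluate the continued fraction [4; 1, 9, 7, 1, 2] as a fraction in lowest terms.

Fold from the inside: start with 2/1.
  1 + 1/2 = 3/2
  7 + 2/3 = 23/3
  9 + 3/23 = 210/23
  1 + 23/210 = 233/210
  4 + 210/233 = 1142/233

1142/233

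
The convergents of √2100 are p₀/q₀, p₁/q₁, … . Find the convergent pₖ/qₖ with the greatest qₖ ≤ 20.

√2100 = [45; 1, 4, 1, 2, 1, 4, 1, 90, …] (period length 8).
Convergents:
  p_0/q_0 = 45/1
  p_1/q_1 = 46/1
  p_2/q_2 = 229/5
  p_3/q_3 = 275/6
  p_4/q_4 = 779/17
  p_5/q_5 = 1054/23
q_4 = 17 ≤ 20 < 23 = q_5, so the answer is 779/17.

779/17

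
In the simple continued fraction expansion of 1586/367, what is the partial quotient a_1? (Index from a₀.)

1586 = 4·367 + 118   →  a_0 = 4
367 = 3·118 + 13   →  a_1 = 3

3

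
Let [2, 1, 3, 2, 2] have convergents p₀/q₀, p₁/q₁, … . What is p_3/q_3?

25/9

Using pₖ = aₖpₖ₋₁ + pₖ₋₂, qₖ = aₖqₖ₋₁ + qₖ₋₂ (with p₋₁=1, p₋₂=0, q₋₁=0, q₋₂=1):
  k=0: a=2, p=2, q=1
  k=1: a=1, p=3, q=1
  k=2: a=3, p=11, q=4
  k=3: a=2, p=25, q=9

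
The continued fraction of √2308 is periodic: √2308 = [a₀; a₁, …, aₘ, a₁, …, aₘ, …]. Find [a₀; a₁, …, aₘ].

a₀ = ⌊√2308⌋ = 48.
With m₀=0, d₀=1 and mₖ₊₁ = dₖaₖ − mₖ, dₖ₊₁ = (n − mₖ₊₁²)/dₖ, aₖ₊₁ = ⌊(a₀+mₖ₊₁)/dₖ₊₁⌋:
  k=1: m=48, d=4, a=24
  k=2: m=48, d=1, a=96
d=1 and a=2a₀=96 at k=2, so the next step gives (m, d) = (48, 4) again — its k=1 value — and the period has length 2.

[48; 24, 96]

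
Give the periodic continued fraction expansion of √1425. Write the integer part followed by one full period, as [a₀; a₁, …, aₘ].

a₀ = ⌊√1425⌋ = 37.
With m₀=0, d₀=1 and mₖ₊₁ = dₖaₖ − mₖ, dₖ₊₁ = (n − mₖ₊₁²)/dₖ, aₖ₊₁ = ⌊(a₀+mₖ₊₁)/dₖ₊₁⌋:
  k=1: m=37, d=56, a=1
  k=2: m=19, d=19, a=2
  k=3: m=19, d=56, a=1
  k=4: m=37, d=1, a=74
d=1 and a=2a₀=74 at k=4, so the next step gives (m, d) = (37, 56) again — its k=1 value — and the period has length 4.

[37; 1, 2, 1, 74]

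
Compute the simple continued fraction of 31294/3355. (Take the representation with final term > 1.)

[9; 3, 18, 1, 18, 3]

31294 = 9·3355 + 1099
3355 = 3·1099 + 58
1099 = 18·58 + 55
58 = 1·55 + 3
55 = 18·3 + 1
3 = 3·1 + 0  (stop)
So 31294/3355 = [9; 3, 18, 1, 18, 3].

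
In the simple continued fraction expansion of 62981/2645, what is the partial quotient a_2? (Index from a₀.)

62981 = 23·2645 + 2146   →  a_0 = 23
2645 = 1·2146 + 499   →  a_1 = 1
2146 = 4·499 + 150   →  a_2 = 4

4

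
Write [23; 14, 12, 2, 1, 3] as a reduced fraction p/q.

Using pₖ = aₖpₖ₋₁ + pₖ₋₂ and qₖ = aₖqₖ₋₁ + qₖ₋₂:
  k=0: a=23, p=23, q=1
  k=1: a=14, p=323, q=14
  k=2: a=12, p=3899, q=169
  k=3: a=2, p=8121, q=352
  k=4: a=1, p=12020, q=521
  k=5: a=3, p=44181, q=1915

44181/1915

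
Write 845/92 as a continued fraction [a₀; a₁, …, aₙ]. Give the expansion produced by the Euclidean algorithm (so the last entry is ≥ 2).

845 = 9·92 + 17
92 = 5·17 + 7
17 = 2·7 + 3
7 = 2·3 + 1
3 = 3·1 + 0  (stop)
So 845/92 = [9; 5, 2, 2, 3].

[9; 5, 2, 2, 3]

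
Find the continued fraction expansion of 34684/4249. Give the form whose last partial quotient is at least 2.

34684 = 8×4249 + 692
4249 = 6×692 + 97
692 = 7×97 + 13
97 = 7×13 + 6
13 = 2×6 + 1
6 = 6×1 + 0  (stop)
So 34684/4249 = [8; 6, 7, 7, 2, 6].

[8; 6, 7, 7, 2, 6]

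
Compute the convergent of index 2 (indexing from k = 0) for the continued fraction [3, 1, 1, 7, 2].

7/2

Using pₖ = aₖpₖ₋₁ + pₖ₋₂, qₖ = aₖqₖ₋₁ + qₖ₋₂ (with p₋₁=1, p₋₂=0, q₋₁=0, q₋₂=1):
  k=0: a=3, p=3, q=1
  k=1: a=1, p=4, q=1
  k=2: a=1, p=7, q=2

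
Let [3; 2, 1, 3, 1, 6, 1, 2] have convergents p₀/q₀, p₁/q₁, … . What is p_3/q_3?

Using pₖ = aₖpₖ₋₁ + pₖ₋₂, qₖ = aₖqₖ₋₁ + qₖ₋₂ (with p₋₁=1, p₋₂=0, q₋₁=0, q₋₂=1):
  k=0: a=3, p=3, q=1
  k=1: a=2, p=7, q=2
  k=2: a=1, p=10, q=3
  k=3: a=3, p=37, q=11

37/11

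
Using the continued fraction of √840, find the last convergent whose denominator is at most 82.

1681/58

√840 = [28; 1, 56, …] (period length 2).
Convergents:
  p_0/q_0 = 28/1
  p_1/q_1 = 29/1
  p_2/q_2 = 1652/57
  p_3/q_3 = 1681/58
  p_4/q_4 = 95788/3305
q_3 = 58 ≤ 82 < 3305 = q_4, so the answer is 1681/58.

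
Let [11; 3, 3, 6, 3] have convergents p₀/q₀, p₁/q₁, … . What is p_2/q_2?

Using pₖ = aₖpₖ₋₁ + pₖ₋₂, qₖ = aₖqₖ₋₁ + qₖ₋₂ (with p₋₁=1, p₋₂=0, q₋₁=0, q₋₂=1):
  k=0: a=11, p=11, q=1
  k=1: a=3, p=34, q=3
  k=2: a=3, p=113, q=10

113/10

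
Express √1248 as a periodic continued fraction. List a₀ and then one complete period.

[35; 3, 17, 3, 70]

a₀ = ⌊√1248⌋ = 35.
With m₀=0, d₀=1 and mₖ₊₁ = dₖaₖ − mₖ, dₖ₊₁ = (n − mₖ₊₁²)/dₖ, aₖ₊₁ = ⌊(a₀+mₖ₊₁)/dₖ₊₁⌋:
  k=1: m=35, d=23, a=3
  k=2: m=34, d=4, a=17
  k=3: m=34, d=23, a=3
  k=4: m=35, d=1, a=70
d=1 and a=2a₀=70 at k=4, so the next step gives (m, d) = (35, 23) again — its k=1 value — and the period has length 4.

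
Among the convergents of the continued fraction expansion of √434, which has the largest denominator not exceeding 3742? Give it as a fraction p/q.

31249/1500

√434 = [20; 1, 4, 1, 40, …] (period length 4).
Convergents:
  p_0/q_0 = 20/1
  p_1/q_1 = 21/1
  p_2/q_2 = 104/5
  p_3/q_3 = 125/6
  p_4/q_4 = 5104/245
  p_5/q_5 = 5229/251
  p_6/q_6 = 26020/1249
  p_7/q_7 = 31249/1500
  p_8/q_8 = 1275980/61249
q_7 = 1500 ≤ 3742 < 61249 = q_8, so the answer is 31249/1500.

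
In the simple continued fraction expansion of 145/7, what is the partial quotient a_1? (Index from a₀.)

145 = 20·7 + 5   →  a_0 = 20
7 = 1·5 + 2   →  a_1 = 1

1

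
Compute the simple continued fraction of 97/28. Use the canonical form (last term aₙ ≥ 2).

97 = 3×28 + 13
28 = 2×13 + 2
13 = 6×2 + 1
2 = 2×1 + 0  (stop)
So 97/28 = [3; 2, 6, 2].

[3; 2, 6, 2]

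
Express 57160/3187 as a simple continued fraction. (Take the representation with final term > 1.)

[17; 1, 14, 2, 8, 12]

57160 = 17×3187 + 2981
3187 = 1×2981 + 206
2981 = 14×206 + 97
206 = 2×97 + 12
97 = 8×12 + 1
12 = 12×1 + 0  (stop)
So 57160/3187 = [17; 1, 14, 2, 8, 12].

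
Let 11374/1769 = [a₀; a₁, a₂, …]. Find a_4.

6

11374 = 6·1769 + 760   →  a_0 = 6
1769 = 2·760 + 249   →  a_1 = 2
760 = 3·249 + 13   →  a_2 = 3
249 = 19·13 + 2   →  a_3 = 19
13 = 6·2 + 1   →  a_4 = 6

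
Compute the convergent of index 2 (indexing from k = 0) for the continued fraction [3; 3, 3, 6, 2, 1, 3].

33/10

Using pₖ = aₖpₖ₋₁ + pₖ₋₂, qₖ = aₖqₖ₋₁ + qₖ₋₂ (with p₋₁=1, p₋₂=0, q₋₁=0, q₋₂=1):
  k=0: a=3, p=3, q=1
  k=1: a=3, p=10, q=3
  k=2: a=3, p=33, q=10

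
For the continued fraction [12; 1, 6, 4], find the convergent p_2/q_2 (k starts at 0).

Using pₖ = aₖpₖ₋₁ + pₖ₋₂, qₖ = aₖqₖ₋₁ + qₖ₋₂ (with p₋₁=1, p₋₂=0, q₋₁=0, q₋₂=1):
  k=0: a=12, p=12, q=1
  k=1: a=1, p=13, q=1
  k=2: a=6, p=90, q=7

90/7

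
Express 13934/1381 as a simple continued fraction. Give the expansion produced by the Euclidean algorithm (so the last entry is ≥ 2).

[10; 11, 7, 3, 2, 2]

13934 = 10*1381 + 124
1381 = 11*124 + 17
124 = 7*17 + 5
17 = 3*5 + 2
5 = 2*2 + 1
2 = 2*1 + 0  (stop)
So 13934/1381 = [10; 11, 7, 3, 2, 2].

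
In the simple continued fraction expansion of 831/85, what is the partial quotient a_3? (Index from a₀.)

831 = 9·85 + 66   →  a_0 = 9
85 = 1·66 + 19   →  a_1 = 1
66 = 3·19 + 9   →  a_2 = 3
19 = 2·9 + 1   →  a_3 = 2

2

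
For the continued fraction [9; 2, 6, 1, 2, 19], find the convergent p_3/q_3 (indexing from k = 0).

142/15

Using pₖ = aₖpₖ₋₁ + pₖ₋₂, qₖ = aₖqₖ₋₁ + qₖ₋₂ (with p₋₁=1, p₋₂=0, q₋₁=0, q₋₂=1):
  k=0: a=9, p=9, q=1
  k=1: a=2, p=19, q=2
  k=2: a=6, p=123, q=13
  k=3: a=1, p=142, q=15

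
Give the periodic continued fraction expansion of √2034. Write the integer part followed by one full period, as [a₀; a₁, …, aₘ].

a₀ = ⌊√2034⌋ = 45.
With m₀=0, d₀=1 and mₖ₊₁ = dₖaₖ − mₖ, dₖ₊₁ = (n − mₖ₊₁²)/dₖ, aₖ₊₁ = ⌊(a₀+mₖ₊₁)/dₖ₊₁⌋:
  k=1: m=45, d=9, a=10
  k=2: m=45, d=1, a=90
d=1 and a=2a₀=90 at k=2, so the next step gives (m, d) = (45, 9) again — its k=1 value — and the period has length 2.

[45; 10, 90]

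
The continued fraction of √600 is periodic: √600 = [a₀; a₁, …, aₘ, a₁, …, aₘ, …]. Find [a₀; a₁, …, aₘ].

a₀ = ⌊√600⌋ = 24.
With m₀=0, d₀=1 and mₖ₊₁ = dₖaₖ − mₖ, dₖ₊₁ = (n − mₖ₊₁²)/dₖ, aₖ₊₁ = ⌊(a₀+mₖ₊₁)/dₖ₊₁⌋:
  k=1: m=24, d=24, a=2
  k=2: m=24, d=1, a=48
d=1 and a=2a₀=48 at k=2, so the next step gives (m, d) = (24, 24) again — its k=1 value — and the period has length 2.

[24; 2, 48]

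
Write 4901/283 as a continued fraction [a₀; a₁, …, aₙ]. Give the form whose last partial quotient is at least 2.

4901 = 17·283 + 90
283 = 3·90 + 13
90 = 6·13 + 12
13 = 1·12 + 1
12 = 12·1 + 0  (stop)
So 4901/283 = [17; 3, 6, 1, 12].

[17; 3, 6, 1, 12]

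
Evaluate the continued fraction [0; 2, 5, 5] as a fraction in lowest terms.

Fold from the inside: start with 5/1.
  5 + 1/5 = 26/5
  2 + 5/26 = 57/26
  0 + 26/57 = 26/57

26/57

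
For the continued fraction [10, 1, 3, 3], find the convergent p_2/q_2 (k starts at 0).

43/4

Using pₖ = aₖpₖ₋₁ + pₖ₋₂, qₖ = aₖqₖ₋₁ + qₖ₋₂ (with p₋₁=1, p₋₂=0, q₋₁=0, q₋₂=1):
  k=0: a=10, p=10, q=1
  k=1: a=1, p=11, q=1
  k=2: a=3, p=43, q=4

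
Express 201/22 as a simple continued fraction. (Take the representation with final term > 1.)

[9; 7, 3]

201 = 9·22 + 3
22 = 7·3 + 1
3 = 3·1 + 0  (stop)
So 201/22 = [9; 7, 3].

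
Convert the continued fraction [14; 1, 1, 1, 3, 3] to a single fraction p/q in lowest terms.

Fold from the inside: start with 3/1.
  3 + 1/3 = 10/3
  1 + 3/10 = 13/10
  1 + 10/13 = 23/13
  1 + 13/23 = 36/23
  14 + 23/36 = 527/36

527/36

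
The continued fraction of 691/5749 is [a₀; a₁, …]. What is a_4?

1

691 = 0·5749 + 691   →  a_0 = 0
5749 = 8·691 + 221   →  a_1 = 8
691 = 3·221 + 28   →  a_2 = 3
221 = 7·28 + 25   →  a_3 = 7
28 = 1·25 + 3   →  a_4 = 1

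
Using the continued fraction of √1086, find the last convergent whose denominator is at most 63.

√1086 = [32; 1, 20, 1, 64, …] (period length 4).
Convergents:
  p_0/q_0 = 32/1
  p_1/q_1 = 33/1
  p_2/q_2 = 692/21
  p_3/q_3 = 725/22
  p_4/q_4 = 47092/1429
q_3 = 22 ≤ 63 < 1429 = q_4, so the answer is 725/22.

725/22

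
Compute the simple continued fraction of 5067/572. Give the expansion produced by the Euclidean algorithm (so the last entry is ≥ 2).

[8; 1, 6, 16, 5]

5067 = 8*572 + 491
572 = 1*491 + 81
491 = 6*81 + 5
81 = 16*5 + 1
5 = 5*1 + 0  (stop)
So 5067/572 = [8; 1, 6, 16, 5].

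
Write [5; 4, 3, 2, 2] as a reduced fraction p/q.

Fold from the inside: start with 2/1.
  2 + 1/2 = 5/2
  3 + 2/5 = 17/5
  4 + 5/17 = 73/17
  5 + 17/73 = 382/73

382/73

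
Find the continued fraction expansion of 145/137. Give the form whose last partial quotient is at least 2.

145 = 1·137 + 8
137 = 17·8 + 1
8 = 8·1 + 0  (stop)
So 145/137 = [1; 17, 8].

[1; 17, 8]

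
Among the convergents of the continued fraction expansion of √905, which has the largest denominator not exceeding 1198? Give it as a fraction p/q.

√905 = [30; 12, 60, …] (period length 2).
Convergents:
  p_0/q_0 = 30/1
  p_1/q_1 = 361/12
  p_2/q_2 = 21690/721
  p_3/q_3 = 260641/8664
q_2 = 721 ≤ 1198 < 8664 = q_3, so the answer is 21690/721.

21690/721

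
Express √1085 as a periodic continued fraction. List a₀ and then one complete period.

[32; 1, 15, 2, 15, 1, 64]

a₀ = ⌊√1085⌋ = 32.
With m₀=0, d₀=1 and mₖ₊₁ = dₖaₖ − mₖ, dₖ₊₁ = (n − mₖ₊₁²)/dₖ, aₖ₊₁ = ⌊(a₀+mₖ₊₁)/dₖ₊₁⌋:
  k=1: m=32, d=61, a=1
  k=2: m=29, d=4, a=15
  k=3: m=31, d=31, a=2
  k=4: m=31, d=4, a=15
  k=5: m=29, d=61, a=1
  k=6: m=32, d=1, a=64
d=1 and a=2a₀=64 at k=6, so the next step gives (m, d) = (32, 61) again — its k=1 value — and the period has length 6.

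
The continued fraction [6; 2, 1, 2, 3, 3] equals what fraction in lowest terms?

567/89

Using pₖ = aₖpₖ₋₁ + pₖ₋₂ and qₖ = aₖqₖ₋₁ + qₖ₋₂:
  k=0: a=6, p=6, q=1
  k=1: a=2, p=13, q=2
  k=2: a=1, p=19, q=3
  k=3: a=2, p=51, q=8
  k=4: a=3, p=172, q=27
  k=5: a=3, p=567, q=89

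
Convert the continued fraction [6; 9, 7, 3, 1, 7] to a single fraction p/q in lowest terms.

12561/2056

Using pₖ = aₖpₖ₋₁ + pₖ₋₂ and qₖ = aₖqₖ₋₁ + qₖ₋₂:
  k=0: a=6, p=6, q=1
  k=1: a=9, p=55, q=9
  k=2: a=7, p=391, q=64
  k=3: a=3, p=1228, q=201
  k=4: a=1, p=1619, q=265
  k=5: a=7, p=12561, q=2056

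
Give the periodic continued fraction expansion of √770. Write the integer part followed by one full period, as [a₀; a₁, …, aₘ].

a₀ = ⌊√770⌋ = 27.
With m₀=0, d₀=1 and mₖ₊₁ = dₖaₖ − mₖ, dₖ₊₁ = (n − mₖ₊₁²)/dₖ, aₖ₊₁ = ⌊(a₀+mₖ₊₁)/dₖ₊₁⌋:
  k=1: m=27, d=41, a=1
  k=2: m=14, d=14, a=2
  k=3: m=14, d=41, a=1
  k=4: m=27, d=1, a=54
d=1 and a=2a₀=54 at k=4, so the next step gives (m, d) = (27, 41) again — its k=1 value — and the period has length 4.

[27; 1, 2, 1, 54]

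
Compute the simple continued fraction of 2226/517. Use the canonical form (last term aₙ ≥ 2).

2226 = 4·517 + 158
517 = 3·158 + 43
158 = 3·43 + 29
43 = 1·29 + 14
29 = 2·14 + 1
14 = 14·1 + 0  (stop)
So 2226/517 = [4; 3, 3, 1, 2, 14].

[4; 3, 3, 1, 2, 14]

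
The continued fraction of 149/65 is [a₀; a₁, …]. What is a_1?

3

149 = 2·65 + 19   →  a_0 = 2
65 = 3·19 + 8   →  a_1 = 3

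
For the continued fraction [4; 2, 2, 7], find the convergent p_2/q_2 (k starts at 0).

Using pₖ = aₖpₖ₋₁ + pₖ₋₂, qₖ = aₖqₖ₋₁ + qₖ₋₂ (with p₋₁=1, p₋₂=0, q₋₁=0, q₋₂=1):
  k=0: a=4, p=4, q=1
  k=1: a=2, p=9, q=2
  k=2: a=2, p=22, q=5

22/5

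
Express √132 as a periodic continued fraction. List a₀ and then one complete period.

a₀ = ⌊√132⌋ = 11.
With m₀=0, d₀=1 and mₖ₊₁ = dₖaₖ − mₖ, dₖ₊₁ = (n − mₖ₊₁²)/dₖ, aₖ₊₁ = ⌊(a₀+mₖ₊₁)/dₖ₊₁⌋:
  k=1: m=11, d=11, a=2
  k=2: m=11, d=1, a=22
d=1 and a=2a₀=22 at k=2, so the next step gives (m, d) = (11, 11) again — its k=1 value — and the period has length 2.

[11; 2, 22]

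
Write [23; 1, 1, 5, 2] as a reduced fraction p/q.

Using pₖ = aₖpₖ₋₁ + pₖ₋₂ and qₖ = aₖqₖ₋₁ + qₖ₋₂:
  k=0: a=23, p=23, q=1
  k=1: a=1, p=24, q=1
  k=2: a=1, p=47, q=2
  k=3: a=5, p=259, q=11
  k=4: a=2, p=565, q=24

565/24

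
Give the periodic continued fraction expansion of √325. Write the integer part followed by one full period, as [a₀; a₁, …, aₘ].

[18; 36]

a₀ = ⌊√325⌋ = 18.
With m₀=0, d₀=1 and mₖ₊₁ = dₖaₖ − mₖ, dₖ₊₁ = (n − mₖ₊₁²)/dₖ, aₖ₊₁ = ⌊(a₀+mₖ₊₁)/dₖ₊₁⌋:
  k=1: m=18, d=1, a=36
d=1 and a=2a₀=36 at k=1, so the next step gives (m, d) = (18, 1) again — its k=1 value — and the period has length 1.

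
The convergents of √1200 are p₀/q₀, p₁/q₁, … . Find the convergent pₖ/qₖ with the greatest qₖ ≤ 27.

√1200 = [34; 1, 1, 1, 3, 1, 1, 1, 68, …] (period length 8).
Convergents:
  p_0/q_0 = 34/1
  p_1/q_1 = 35/1
  p_2/q_2 = 69/2
  p_3/q_3 = 104/3
  p_4/q_4 = 381/11
  p_5/q_5 = 485/14
  p_6/q_6 = 866/25
  p_7/q_7 = 1351/39
q_6 = 25 ≤ 27 < 39 = q_7, so the answer is 866/25.

866/25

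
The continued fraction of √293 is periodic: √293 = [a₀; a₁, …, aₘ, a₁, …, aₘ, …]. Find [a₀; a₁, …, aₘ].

a₀ = ⌊√293⌋ = 17.
With m₀=0, d₀=1 and mₖ₊₁ = dₖaₖ − mₖ, dₖ₊₁ = (n − mₖ₊₁²)/dₖ, aₖ₊₁ = ⌊(a₀+mₖ₊₁)/dₖ₊₁⌋:
  k=1: m=17, d=4, a=8
  k=2: m=15, d=17, a=1
  k=3: m=2, d=17, a=1
  k=4: m=15, d=4, a=8
  k=5: m=17, d=1, a=34
d=1 and a=2a₀=34 at k=5, so the next step gives (m, d) = (17, 4) again — its k=1 value — and the period has length 5.

[17; 8, 1, 1, 8, 34]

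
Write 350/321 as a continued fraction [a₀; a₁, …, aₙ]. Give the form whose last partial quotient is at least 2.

[1; 11, 14, 2]

350 = 1*321 + 29
321 = 11*29 + 2
29 = 14*2 + 1
2 = 2*1 + 0  (stop)
So 350/321 = [1; 11, 14, 2].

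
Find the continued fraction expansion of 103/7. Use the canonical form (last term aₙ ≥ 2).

103 = 14×7 + 5
7 = 1×5 + 2
5 = 2×2 + 1
2 = 2×1 + 0  (stop)
So 103/7 = [14; 1, 2, 2].

[14; 1, 2, 2]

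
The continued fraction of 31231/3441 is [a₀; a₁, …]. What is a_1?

31231 = 9·3441 + 262   →  a_0 = 9
3441 = 13·262 + 35   →  a_1 = 13

13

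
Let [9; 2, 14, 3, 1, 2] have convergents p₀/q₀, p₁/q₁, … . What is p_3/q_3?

Using pₖ = aₖpₖ₋₁ + pₖ₋₂, qₖ = aₖqₖ₋₁ + qₖ₋₂ (with p₋₁=1, p₋₂=0, q₋₁=0, q₋₂=1):
  k=0: a=9, p=9, q=1
  k=1: a=2, p=19, q=2
  k=2: a=14, p=275, q=29
  k=3: a=3, p=844, q=89

844/89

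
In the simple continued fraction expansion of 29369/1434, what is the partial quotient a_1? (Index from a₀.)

2

29369 = 20·1434 + 689   →  a_0 = 20
1434 = 2·689 + 56   →  a_1 = 2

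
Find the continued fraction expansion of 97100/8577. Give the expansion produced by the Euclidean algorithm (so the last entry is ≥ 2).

97100 = 11·8577 + 2753
8577 = 3·2753 + 318
2753 = 8·318 + 209
318 = 1·209 + 109
209 = 1·109 + 100
109 = 1·100 + 9
100 = 11·9 + 1
9 = 9·1 + 0  (stop)
So 97100/8577 = [11; 3, 8, 1, 1, 1, 11, 9].

[11; 3, 8, 1, 1, 1, 11, 9]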